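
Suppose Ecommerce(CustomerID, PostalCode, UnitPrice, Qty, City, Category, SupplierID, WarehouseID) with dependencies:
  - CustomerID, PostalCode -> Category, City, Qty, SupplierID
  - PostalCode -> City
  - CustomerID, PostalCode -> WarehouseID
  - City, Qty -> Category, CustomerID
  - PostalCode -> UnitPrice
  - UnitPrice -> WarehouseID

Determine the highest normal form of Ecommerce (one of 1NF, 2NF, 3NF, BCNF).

Candidate keys: {CustomerID, PostalCode}, {PostalCode, Qty}. Prime attributes: {CustomerID, PostalCode, Qty}.
PostalCode -> City breaks BCNF: {PostalCode}⁺ = {City, PostalCode, UnitPrice, WarehouseID}, so {PostalCode} is not a superkey.
PostalCode -> City has non-prime {City} on the right and a non-superkey on the left, so 3NF fails.
{PostalCode} is a proper subset of the key {CustomerID, PostalCode}, and {PostalCode}⁺ contains the non-prime attributes {City, UnitPrice, WarehouseID} — a partial dependency, so 2NF is violated.

1NF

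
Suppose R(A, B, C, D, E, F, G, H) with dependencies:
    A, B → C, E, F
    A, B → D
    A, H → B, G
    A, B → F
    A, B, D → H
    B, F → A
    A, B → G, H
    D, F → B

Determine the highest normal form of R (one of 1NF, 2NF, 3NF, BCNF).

Candidate keys: {A, B}, {A, H}, {B, F}, {D, F}. Prime attributes: {A, B, D, F, H}.
Each dependency's left side is a superkey — BCNF holds.

BCNF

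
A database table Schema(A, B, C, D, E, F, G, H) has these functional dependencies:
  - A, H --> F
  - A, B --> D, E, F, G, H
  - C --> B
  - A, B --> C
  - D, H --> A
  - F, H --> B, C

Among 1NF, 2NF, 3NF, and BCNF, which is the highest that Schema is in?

Candidate keys: {A, B}, {A, C}, {A, H}, {D, H}. Prime attributes: {A, B, C, D, H}.
C --> B breaks BCNF: {C}⁺ = {B, C}, so {C} is not a superkey.
Since {B} ⊆ prime attributes and every other non-superkey FD also has a prime right side, the schema is in 3NF.

3NF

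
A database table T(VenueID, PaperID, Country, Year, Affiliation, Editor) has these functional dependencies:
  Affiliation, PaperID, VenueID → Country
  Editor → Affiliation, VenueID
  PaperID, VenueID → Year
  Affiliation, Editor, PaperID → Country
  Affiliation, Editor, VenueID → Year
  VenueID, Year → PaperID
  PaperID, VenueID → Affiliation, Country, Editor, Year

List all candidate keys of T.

{Editor}, {PaperID, VenueID}, {VenueID, Year}

{Editor} is a candidate key since {Editor}⁺ = {Affiliation, Country, Editor, PaperID, VenueID, Year} covers every attribute.
{PaperID, VenueID} is a candidate key since {PaperID, VenueID}⁺ = {Affiliation, Country, Editor, PaperID, VenueID, Year} covers every attribute.
{VenueID, Year} is a candidate key since {VenueID, Year}⁺ = {Affiliation, Country, Editor, PaperID, VenueID, Year} covers every attribute.
These are minimal and exhaustive — every other superkey contains one of them.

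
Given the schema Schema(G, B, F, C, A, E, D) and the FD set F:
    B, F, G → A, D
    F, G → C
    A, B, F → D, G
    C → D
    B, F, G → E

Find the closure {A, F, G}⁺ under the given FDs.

Start with {A, F, G}.
F, G → C applies; add {C} → now {A, C, F, G}.
C → D applies; add {D} → now {A, C, D, F, G}.
No further FD applies.

{A, C, D, F, G}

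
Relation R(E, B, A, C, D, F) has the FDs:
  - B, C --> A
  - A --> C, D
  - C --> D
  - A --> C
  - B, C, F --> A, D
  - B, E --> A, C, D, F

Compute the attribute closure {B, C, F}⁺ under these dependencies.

Start with {B, C, F}.
B, C --> A applies; add {A} → now {A, B, C, F}.
A --> C, D applies; add {D} → now {A, B, C, D, F}.
No further FD applies.

{A, B, C, D, F}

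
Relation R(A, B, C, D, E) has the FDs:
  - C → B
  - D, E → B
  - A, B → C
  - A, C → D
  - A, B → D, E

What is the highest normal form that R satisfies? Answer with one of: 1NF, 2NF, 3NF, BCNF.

3NF

Candidate keys: {A, B}, {A, C}, {A, D, E}. Prime attributes: {A, B, C, D, E}.
C → B: {C}⁺ = {B, C}, which is not all of the attributes, so the left side is not a superkey — BCNF is violated.
Since {B} ⊆ prime attributes and every other non-superkey FD also has a prime right side, the schema is in 3NF.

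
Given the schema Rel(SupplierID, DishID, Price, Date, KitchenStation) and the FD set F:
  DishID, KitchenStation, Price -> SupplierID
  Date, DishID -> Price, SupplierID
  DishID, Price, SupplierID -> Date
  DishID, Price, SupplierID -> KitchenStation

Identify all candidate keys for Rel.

{Date, DishID}, {DishID, KitchenStation, Price}, {DishID, Price, SupplierID}

{DishID} never appears on the right of any FD, so every key must include it.
{Date, DishID}⁺ = {Date, DishID, KitchenStation, Price, SupplierID}, which is every attribute, so {Date, DishID} is a candidate key.
{DishID, KitchenStation, Price}⁺ = {Date, DishID, KitchenStation, Price, SupplierID}, which is every attribute, so {DishID, KitchenStation, Price} is a candidate key.
{DishID, Price, SupplierID}⁺ = {Date, DishID, KitchenStation, Price, SupplierID}, which is every attribute, so {DishID, Price, SupplierID} is a candidate key.
No proper subset of any of these is a key, and no other minimal superkey exists.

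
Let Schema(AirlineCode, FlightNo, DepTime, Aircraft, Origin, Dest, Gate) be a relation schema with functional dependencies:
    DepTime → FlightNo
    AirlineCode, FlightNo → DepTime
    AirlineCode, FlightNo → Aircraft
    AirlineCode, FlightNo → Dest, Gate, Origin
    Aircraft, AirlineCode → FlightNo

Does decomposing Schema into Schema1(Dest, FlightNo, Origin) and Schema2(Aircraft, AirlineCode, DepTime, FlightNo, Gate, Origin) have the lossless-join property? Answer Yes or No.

The shared attributes are {FlightNo, Origin} and {FlightNo, Origin}⁺ = {FlightNo, Origin}.
Neither Schema1 nor Schema2 is contained in that closure, so the decomposition is lossy.

No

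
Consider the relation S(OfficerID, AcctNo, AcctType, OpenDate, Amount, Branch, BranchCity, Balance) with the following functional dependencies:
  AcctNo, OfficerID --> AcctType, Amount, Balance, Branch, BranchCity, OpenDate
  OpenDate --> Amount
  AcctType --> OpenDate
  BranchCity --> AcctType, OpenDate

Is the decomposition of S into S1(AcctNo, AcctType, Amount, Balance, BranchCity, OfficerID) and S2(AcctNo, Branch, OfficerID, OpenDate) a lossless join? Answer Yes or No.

Common attributes: {AcctNo, OfficerID}; their closure is {AcctNo, AcctType, Amount, Balance, Branch, BranchCity, OfficerID, OpenDate}.
Since S1 ⊆ {AcctNo, AcctType, Amount, Balance, Branch, BranchCity, OfficerID, OpenDate}, the intersection is a superkey of S1; the decomposition is lossless.

Yes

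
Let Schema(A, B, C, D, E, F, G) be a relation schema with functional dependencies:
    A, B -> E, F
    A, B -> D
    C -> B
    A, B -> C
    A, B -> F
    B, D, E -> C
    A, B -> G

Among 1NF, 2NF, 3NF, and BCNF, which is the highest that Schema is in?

Candidate keys: {A, B}, {A, C}. Prime attributes: {A, B, C}.
C -> B breaks BCNF: {C}⁺ = {B, C}, so {C} is not a superkey.
Since {B} ⊆ prime attributes and every other non-superkey FD also has a prime right side, the schema is in 3NF.

3NF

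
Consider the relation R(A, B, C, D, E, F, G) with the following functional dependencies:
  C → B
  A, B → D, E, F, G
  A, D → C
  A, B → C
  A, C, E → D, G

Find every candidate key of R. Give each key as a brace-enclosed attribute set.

{A} never appears on the right of any FD, so every key must include it.
Closure of {A, B} is {A, B, C, D, E, F, G}, the whole schema; {A, B} is a candidate key.
Closure of {A, C} is {A, B, C, D, E, F, G}, the whole schema; {A, C} is a candidate key.
Closure of {A, D} is {A, B, C, D, E, F, G}, the whole schema; {A, D} is a candidate key.
No proper subset of any of these is a key, and no other minimal superkey exists.

{A, B}, {A, C}, {A, D}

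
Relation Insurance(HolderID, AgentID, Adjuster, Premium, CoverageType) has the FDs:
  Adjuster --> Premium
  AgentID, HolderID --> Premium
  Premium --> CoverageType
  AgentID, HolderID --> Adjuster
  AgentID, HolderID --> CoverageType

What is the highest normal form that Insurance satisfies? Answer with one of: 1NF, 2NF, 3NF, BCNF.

Candidate key: {AgentID, HolderID}. Prime attributes: {AgentID, HolderID}.
Adjuster --> Premium: {Adjuster}⁺ = {Adjuster, CoverageType, Premium}, which is not all of the attributes, so the left side is not a superkey — BCNF is violated.
Adjuster --> Premium has non-prime {Premium} on the right and a non-superkey on the left, so 3NF fails.
No non-prime attribute depends on a proper subset of any candidate key, so 2NF holds.

2NF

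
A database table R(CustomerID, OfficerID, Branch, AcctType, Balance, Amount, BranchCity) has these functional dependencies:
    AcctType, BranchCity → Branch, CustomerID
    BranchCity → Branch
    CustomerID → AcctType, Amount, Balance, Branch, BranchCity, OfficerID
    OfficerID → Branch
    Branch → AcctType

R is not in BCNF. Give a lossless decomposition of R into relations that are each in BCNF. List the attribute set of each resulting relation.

{AcctType, Branch}; {Amount, Balance, BranchCity, CustomerID, OfficerID}; {Branch, OfficerID}

Candidate keys of the original relation: {BranchCity}, {CustomerID}.
{AcctType, Amount, Balance, Branch, BranchCity, CustomerID, OfficerID}: {OfficerID} determines {AcctType, Branch, OfficerID} here but is not a superkey — split on OfficerID → AcctType, Branch, giving {AcctType, Branch, OfficerID} and {Amount, Balance, BranchCity, CustomerID, OfficerID}.
{AcctType, Branch, OfficerID}: {Branch} determines {AcctType, Branch} here but is not a superkey — split on Branch → AcctType, giving {AcctType, Branch} and {Branch, OfficerID}.
{AcctType, Branch}: every determinant is a superkey — BCNF.
{Branch, OfficerID}: every determinant is a superkey — BCNF.
{Amount, Balance, BranchCity, CustomerID, OfficerID}: every determinant is a superkey — BCNF.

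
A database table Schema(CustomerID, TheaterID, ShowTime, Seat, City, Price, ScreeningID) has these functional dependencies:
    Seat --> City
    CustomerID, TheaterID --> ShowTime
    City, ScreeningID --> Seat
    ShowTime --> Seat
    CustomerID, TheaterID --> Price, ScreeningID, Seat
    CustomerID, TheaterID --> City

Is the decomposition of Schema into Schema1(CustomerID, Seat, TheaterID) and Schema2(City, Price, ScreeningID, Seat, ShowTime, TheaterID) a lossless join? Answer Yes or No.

No

Common attributes: {Seat, TheaterID}; their closure is {City, Seat, TheaterID}.
The closure covers neither Schema1 nor Schema2 entirely; the join is not lossless.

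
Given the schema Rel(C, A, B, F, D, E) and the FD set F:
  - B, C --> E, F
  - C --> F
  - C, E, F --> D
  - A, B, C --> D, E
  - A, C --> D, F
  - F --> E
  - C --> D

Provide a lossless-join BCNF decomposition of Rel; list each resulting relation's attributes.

Candidate key of the original relation: {A, B, C}.
{A, B, C, D, E, F}: {B, C} determines {B, C, D, E, F} here but is not a superkey — split on B, C --> D, E, F, giving {B, C, D, E, F} and {A, B, C}.
{B, C, D, E, F}: {C} determines {C, D, E, F} here but is not a superkey — split on C --> D, E, F, giving {C, D, E, F} and {B, C}.
{C, D, E, F}: {F} determines {E, F} here but is not a superkey — split on F --> E, giving {E, F} and {C, D, F}.
{E, F} has no BCNF violation.
{C, D, F} has no BCNF violation.
{B, C} has no BCNF violation.
{A, B, C} has no BCNF violation.

{A, B, C}; {C, D, F}; {E, F}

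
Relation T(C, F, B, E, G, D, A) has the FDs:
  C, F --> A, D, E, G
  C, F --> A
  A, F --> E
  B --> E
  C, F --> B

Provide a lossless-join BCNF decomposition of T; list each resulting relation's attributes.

Candidate key of the original relation: {C, F}.
Within {A, B, C, D, E, F, G}: {A, F}⁺ ∩ {A, B, C, D, E, F, G} = {A, E, F}, not the whole set, so A, F --> E violates BCNF; decompose into {A, E, F} and {A, B, C, D, F, G}.
{A, E, F} is in BCNF.
{A, B, C, D, F, G} is in BCNF.

{A, B, C, D, F, G}; {A, E, F}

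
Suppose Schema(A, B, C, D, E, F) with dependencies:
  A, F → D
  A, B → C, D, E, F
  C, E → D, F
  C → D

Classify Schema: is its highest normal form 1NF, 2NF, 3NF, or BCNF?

2NF

Candidate key: {A, B}. Prime attributes: {A, B}.
A, F → D breaks BCNF: {A, F}⁺ = {A, D, F}, so {A, F} is not a superkey.
A, F → D determines the non-prime attribute {D} from a non-superkey — 3NF is violated.
Checking every proper subset of each key, none determines a non-prime attribute — 2NF is satisfied.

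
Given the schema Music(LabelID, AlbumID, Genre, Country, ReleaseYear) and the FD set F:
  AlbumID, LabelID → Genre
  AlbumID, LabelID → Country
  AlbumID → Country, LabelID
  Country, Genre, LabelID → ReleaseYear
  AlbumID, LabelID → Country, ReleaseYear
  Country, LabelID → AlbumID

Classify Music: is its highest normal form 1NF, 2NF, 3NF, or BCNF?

BCNF

Candidate keys: {AlbumID}, {Country, LabelID}. Prime attributes: {AlbumID, Country, LabelID}.
Each dependency's left side is a superkey — BCNF holds.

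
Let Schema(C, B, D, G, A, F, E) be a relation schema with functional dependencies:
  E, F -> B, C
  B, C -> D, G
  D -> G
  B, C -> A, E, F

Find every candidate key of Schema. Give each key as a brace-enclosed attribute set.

{B, C}, {E, F}

{B, C} is a candidate key since {B, C}⁺ = {A, B, C, D, E, F, G} covers every attribute.
{E, F} is a candidate key since {E, F}⁺ = {A, B, C, D, E, F, G} covers every attribute.
Any other superkey properly contains one of these, so there are no further candidate keys.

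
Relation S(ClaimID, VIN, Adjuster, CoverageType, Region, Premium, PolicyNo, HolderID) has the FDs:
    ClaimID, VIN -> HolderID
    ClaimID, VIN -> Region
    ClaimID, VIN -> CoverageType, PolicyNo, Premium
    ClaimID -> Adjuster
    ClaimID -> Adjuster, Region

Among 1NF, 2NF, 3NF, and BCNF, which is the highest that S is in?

1NF

Candidate key: {ClaimID, VIN}. Prime attributes: {ClaimID, VIN}.
ClaimID -> Adjuster breaks BCNF: {ClaimID}⁺ = {Adjuster, ClaimID, Region}, so {ClaimID} is not a superkey.
ClaimID -> Adjuster has non-prime {Adjuster} on the right and a non-superkey on the left, so 3NF fails.
The proper key subset {ClaimID} of {ClaimID, VIN} determines non-prime {Adjuster, Region}, so the relation is not even in 2NF.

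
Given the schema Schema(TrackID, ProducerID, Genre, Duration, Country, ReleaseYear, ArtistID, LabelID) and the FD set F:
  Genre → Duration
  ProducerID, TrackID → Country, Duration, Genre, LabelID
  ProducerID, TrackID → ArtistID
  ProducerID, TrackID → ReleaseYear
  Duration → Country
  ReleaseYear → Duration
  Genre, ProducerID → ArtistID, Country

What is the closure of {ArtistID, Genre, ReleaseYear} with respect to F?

Start with {ArtistID, Genre, ReleaseYear}.
Genre → Duration applies; add {Duration} → now {ArtistID, Duration, Genre, ReleaseYear}.
Duration → Country applies; add {Country} → now {ArtistID, Country, Duration, Genre, ReleaseYear}.
No further FD applies.

{ArtistID, Country, Duration, Genre, ReleaseYear}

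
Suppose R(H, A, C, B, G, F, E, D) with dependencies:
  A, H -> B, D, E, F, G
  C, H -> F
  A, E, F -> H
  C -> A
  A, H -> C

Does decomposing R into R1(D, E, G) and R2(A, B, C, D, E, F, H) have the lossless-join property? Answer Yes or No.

No

The shared attributes are {D, E} and {D, E}⁺ = {D, E}.
The closure covers neither R1 nor R2 entirely; the join is not lossless.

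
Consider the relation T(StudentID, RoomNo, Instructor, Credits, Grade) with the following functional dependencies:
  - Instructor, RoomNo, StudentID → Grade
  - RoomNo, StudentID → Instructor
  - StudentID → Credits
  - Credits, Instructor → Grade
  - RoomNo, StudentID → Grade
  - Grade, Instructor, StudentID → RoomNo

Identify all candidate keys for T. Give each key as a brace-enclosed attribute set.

Attributes never on any right-hand side: {StudentID} — every candidate key must contain it.
{Instructor, StudentID} is a candidate key since {Instructor, StudentID}⁺ = {Credits, Grade, Instructor, RoomNo, StudentID} covers every attribute.
{RoomNo, StudentID} is a candidate key since {RoomNo, StudentID}⁺ = {Credits, Grade, Instructor, RoomNo, StudentID} covers every attribute.
Any other superkey properly contains one of these, so there are no further candidate keys.

{Instructor, StudentID}, {RoomNo, StudentID}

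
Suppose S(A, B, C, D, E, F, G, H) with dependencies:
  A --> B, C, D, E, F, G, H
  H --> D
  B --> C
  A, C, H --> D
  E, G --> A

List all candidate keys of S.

{A}⁺ = {A, B, C, D, E, F, G, H} — all of the relation — so {A} is a candidate key.
{E, G}⁺ = {A, B, C, D, E, F, G, H} — all of the relation — so {E, G} is a candidate key.
Any other superkey properly contains one of these, so there are no further candidate keys.

{A}, {E, G}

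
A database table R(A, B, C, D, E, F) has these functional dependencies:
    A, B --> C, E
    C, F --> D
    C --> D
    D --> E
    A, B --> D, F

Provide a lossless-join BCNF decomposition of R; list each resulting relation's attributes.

{A, B, C, F}; {C, D}; {D, E}

Candidate key of the original relation: {A, B}.
Within {A, B, C, D, E, F}: {C, F}⁺ ∩ {A, B, C, D, E, F} = {C, D, E, F}, not the whole set, so C, F --> D, E violates BCNF; decompose into {C, D, E, F} and {A, B, C, F}.
Within {C, D, E, F}: {C}⁺ ∩ {C, D, E, F} = {C, D, E}, not the whole set, so C --> D, E violates BCNF; decompose into {C, D, E} and {C, F}.
Within {C, D, E}: {D}⁺ ∩ {C, D, E} = {D, E}, not the whole set, so D --> E violates BCNF; decompose into {D, E} and {C, D}.
{D, E} is in BCNF.
{C, D} is in BCNF.
{C, F} is in BCNF.
{A, B, C, F} is in BCNF.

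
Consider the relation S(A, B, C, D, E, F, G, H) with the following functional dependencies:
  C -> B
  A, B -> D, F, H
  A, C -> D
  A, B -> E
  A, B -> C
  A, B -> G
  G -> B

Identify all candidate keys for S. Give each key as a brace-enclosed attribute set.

{A} never appears on the right of any FD, so every key must include it.
{A, B}⁺ = {A, B, C, D, E, F, G, H}, which is every attribute, so {A, B} is a candidate key.
{A, C}⁺ = {A, B, C, D, E, F, G, H}, which is every attribute, so {A, C} is a candidate key.
{A, G}⁺ = {A, B, C, D, E, F, G, H}, which is every attribute, so {A, G} is a candidate key.
No proper subset of any of these is a key, and no other minimal superkey exists.

{A, B}, {A, C}, {A, G}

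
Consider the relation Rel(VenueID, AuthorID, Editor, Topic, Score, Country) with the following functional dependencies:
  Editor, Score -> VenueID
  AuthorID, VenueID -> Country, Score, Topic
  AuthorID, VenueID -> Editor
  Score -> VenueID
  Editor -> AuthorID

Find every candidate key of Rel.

{AuthorID, Score}, {AuthorID, VenueID}, {Editor, Score}, {Editor, VenueID}

{AuthorID, Score}⁺ = {AuthorID, Country, Editor, Score, Topic, VenueID} — all of the relation — so {AuthorID, Score} is a candidate key.
{AuthorID, VenueID}⁺ = {AuthorID, Country, Editor, Score, Topic, VenueID} — all of the relation — so {AuthorID, VenueID} is a candidate key.
{Editor, Score}⁺ = {AuthorID, Country, Editor, Score, Topic, VenueID} — all of the relation — so {Editor, Score} is a candidate key.
{Editor, VenueID}⁺ = {AuthorID, Country, Editor, Score, Topic, VenueID} — all of the relation — so {Editor, VenueID} is a candidate key.
These are minimal and exhaustive — every other superkey contains one of them.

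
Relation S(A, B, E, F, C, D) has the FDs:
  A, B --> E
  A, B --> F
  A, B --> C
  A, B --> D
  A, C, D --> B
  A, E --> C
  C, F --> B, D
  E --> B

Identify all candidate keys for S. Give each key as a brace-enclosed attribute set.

{A, B}, {A, C, D}, {A, C, F}, {A, E}

Attributes never on any right-hand side: {A} — every candidate key must contain it.
Closure of {A, B} is {A, B, C, D, E, F}, the whole schema; {A, B} is a candidate key.
Closure of {A, E} is {A, B, C, D, E, F}, the whole schema; {A, E} is a candidate key.
Closure of {A, C, D} is {A, B, C, D, E, F}, the whole schema; {A, C, D} is a candidate key.
Closure of {A, C, F} is {A, B, C, D, E, F}, the whole schema; {A, C, F} is a candidate key.
These are minimal and exhaustive — every other superkey contains one of them.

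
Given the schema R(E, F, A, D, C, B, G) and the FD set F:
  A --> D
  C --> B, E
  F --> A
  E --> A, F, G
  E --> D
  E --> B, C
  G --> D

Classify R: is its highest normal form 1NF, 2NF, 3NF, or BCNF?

2NF

Candidate keys: {C}, {E}. Prime attributes: {C, E}.
A --> D: {A}⁺ = {A, D}, which is not all of the attributes, so the left side is not a superkey — BCNF is violated.
Because {D} is non-prime and the left side of A --> D is not a superkey, the relation is not in 3NF.
Every candidate key is a single attribute, so no partial dependency is possible; 2NF holds.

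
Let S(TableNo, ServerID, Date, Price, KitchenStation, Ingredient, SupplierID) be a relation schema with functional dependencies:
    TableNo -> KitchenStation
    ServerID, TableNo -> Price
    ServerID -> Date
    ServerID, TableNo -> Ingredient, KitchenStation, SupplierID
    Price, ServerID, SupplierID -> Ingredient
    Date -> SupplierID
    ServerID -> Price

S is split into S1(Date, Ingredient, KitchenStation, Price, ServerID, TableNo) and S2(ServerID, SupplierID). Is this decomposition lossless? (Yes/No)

The shared attributes are {ServerID} and {ServerID}⁺ = {Date, Ingredient, Price, ServerID, SupplierID}.
This includes all of S2, so the common attributes are a superkey of S2 — the join is lossless.

Yes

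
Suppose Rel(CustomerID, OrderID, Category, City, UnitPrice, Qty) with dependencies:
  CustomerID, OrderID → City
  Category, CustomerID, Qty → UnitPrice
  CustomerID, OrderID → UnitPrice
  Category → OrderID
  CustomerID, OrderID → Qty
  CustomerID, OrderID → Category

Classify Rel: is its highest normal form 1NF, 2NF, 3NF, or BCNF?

3NF

Candidate keys: {Category, CustomerID}, {CustomerID, OrderID}. Prime attributes: {Category, CustomerID, OrderID}.
For Category → OrderID we have {Category}⁺ = {Category, OrderID}; {Category} is not a superkey, so BCNF fails.
Its right-hand attributes {OrderID} are all prime, as are those of every other non-superkey FD — the relation is in 3NF.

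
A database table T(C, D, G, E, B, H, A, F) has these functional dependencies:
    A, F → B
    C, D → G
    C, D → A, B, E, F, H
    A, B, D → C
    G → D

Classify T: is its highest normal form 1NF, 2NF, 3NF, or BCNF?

3NF

Candidate keys: {A, B, D}, {A, B, G}, {A, D, F}, {A, F, G}, {C, D}, {C, G}. Prime attributes: {A, B, C, D, F, G}.
For A, F → B we have {A, F}⁺ = {A, B, F}; {A, F} is not a superkey, so BCNF fails.
Its right-hand attributes {B} are all prime, as are those of every other non-superkey FD — the relation is in 3NF.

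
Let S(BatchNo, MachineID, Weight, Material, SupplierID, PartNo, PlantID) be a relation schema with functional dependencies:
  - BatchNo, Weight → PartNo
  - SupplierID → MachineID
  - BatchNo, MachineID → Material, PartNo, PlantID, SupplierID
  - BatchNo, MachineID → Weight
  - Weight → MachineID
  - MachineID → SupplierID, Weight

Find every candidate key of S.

{BatchNo, MachineID}, {BatchNo, SupplierID}, {BatchNo, Weight}

Attributes never on any right-hand side: {BatchNo} — every candidate key must contain it.
{BatchNo, MachineID}⁺ = {BatchNo, MachineID, Material, PartNo, PlantID, SupplierID, Weight}, which is every attribute, so {BatchNo, MachineID} is a candidate key.
{BatchNo, SupplierID}⁺ = {BatchNo, MachineID, Material, PartNo, PlantID, SupplierID, Weight}, which is every attribute, so {BatchNo, SupplierID} is a candidate key.
{BatchNo, Weight}⁺ = {BatchNo, MachineID, Material, PartNo, PlantID, SupplierID, Weight}, which is every attribute, so {BatchNo, Weight} is a candidate key.
These are minimal and exhaustive — every other superkey contains one of them.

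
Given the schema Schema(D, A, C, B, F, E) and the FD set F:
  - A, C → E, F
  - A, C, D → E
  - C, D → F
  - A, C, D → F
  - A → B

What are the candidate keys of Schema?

{A, C, D}

Attributes never on any right-hand side: {A, C, D} — every candidate key must contain all of them.
{A, C, D} is a candidate key since {A, C, D}⁺ = {A, B, C, D, E, F} covers every attribute.
No smaller or unrelated set reaches every attribute, so there are no other keys.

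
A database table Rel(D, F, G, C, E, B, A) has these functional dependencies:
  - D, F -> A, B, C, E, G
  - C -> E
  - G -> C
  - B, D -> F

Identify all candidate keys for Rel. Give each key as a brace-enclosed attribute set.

{B, D}, {D, F}

{D} never appears on the right of any FD, so every key must include it.
{B, D} is a candidate key since {B, D}⁺ = {A, B, C, D, E, F, G} covers every attribute.
{D, F} is a candidate key since {D, F}⁺ = {A, B, C, D, E, F, G} covers every attribute.
Any other superkey properly contains one of these, so there are no further candidate keys.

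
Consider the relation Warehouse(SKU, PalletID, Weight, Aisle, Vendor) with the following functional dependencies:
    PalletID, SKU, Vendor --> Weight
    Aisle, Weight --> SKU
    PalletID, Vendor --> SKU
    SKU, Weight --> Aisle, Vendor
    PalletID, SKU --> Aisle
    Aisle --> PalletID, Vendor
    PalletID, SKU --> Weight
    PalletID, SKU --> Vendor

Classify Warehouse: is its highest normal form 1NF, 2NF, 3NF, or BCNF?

Candidate keys: {Aisle}, {PalletID, SKU}, {PalletID, Vendor}, {SKU, Weight}. Prime attributes: {Aisle, PalletID, SKU, Vendor, Weight}.
Each dependency's left side is a superkey — BCNF holds.

BCNF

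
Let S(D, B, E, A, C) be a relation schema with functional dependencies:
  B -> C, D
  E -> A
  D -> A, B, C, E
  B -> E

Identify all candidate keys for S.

{B}, {D}

Closure of {B} is {A, B, C, D, E}, the whole schema; {B} is a candidate key.
Closure of {D} is {A, B, C, D, E}, the whole schema; {D} is a candidate key.
Any other superkey properly contains one of these, so there are no further candidate keys.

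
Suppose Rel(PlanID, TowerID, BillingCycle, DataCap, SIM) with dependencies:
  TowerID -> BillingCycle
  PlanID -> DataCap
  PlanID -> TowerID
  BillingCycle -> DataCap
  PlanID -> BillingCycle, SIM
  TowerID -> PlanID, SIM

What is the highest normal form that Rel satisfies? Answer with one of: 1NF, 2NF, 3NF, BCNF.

Candidate keys: {PlanID}, {TowerID}. Prime attributes: {PlanID, TowerID}.
BillingCycle -> DataCap breaks BCNF: {BillingCycle}⁺ = {BillingCycle, DataCap}, so {BillingCycle} is not a superkey.
Because {DataCap} is non-prime and the left side of BillingCycle -> DataCap is not a superkey, the relation is not in 3NF.
Every candidate key is a single attribute, so no partial dependency is possible; 2NF holds.

2NF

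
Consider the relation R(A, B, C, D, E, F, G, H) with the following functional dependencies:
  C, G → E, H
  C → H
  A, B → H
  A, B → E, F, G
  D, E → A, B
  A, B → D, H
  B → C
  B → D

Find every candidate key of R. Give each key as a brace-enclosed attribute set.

{A, B}, {B, E}, {B, G}, {C, D, G}, {D, E}

{A, B} is a candidate key since {A, B}⁺ = {A, B, C, D, E, F, G, H} covers every attribute.
{B, E} is a candidate key since {B, E}⁺ = {A, B, C, D, E, F, G, H} covers every attribute.
{B, G} is a candidate key since {B, G}⁺ = {A, B, C, D, E, F, G, H} covers every attribute.
{D, E} is a candidate key since {D, E}⁺ = {A, B, C, D, E, F, G, H} covers every attribute.
{C, D, G} is a candidate key since {C, D, G}⁺ = {A, B, C, D, E, F, G, H} covers every attribute.
These are minimal and exhaustive — every other superkey contains one of them.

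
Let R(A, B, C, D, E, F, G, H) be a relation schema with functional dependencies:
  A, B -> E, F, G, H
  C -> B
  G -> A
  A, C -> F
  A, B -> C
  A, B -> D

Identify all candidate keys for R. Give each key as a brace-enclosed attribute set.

{A, B}, {A, C}, {B, G}, {C, G}

{A, B} is a candidate key since {A, B}⁺ = {A, B, C, D, E, F, G, H} covers every attribute.
{A, C} is a candidate key since {A, C}⁺ = {A, B, C, D, E, F, G, H} covers every attribute.
{B, G} is a candidate key since {B, G}⁺ = {A, B, C, D, E, F, G, H} covers every attribute.
{C, G} is a candidate key since {C, G}⁺ = {A, B, C, D, E, F, G, H} covers every attribute.
Any other superkey properly contains one of these, so there are no further candidate keys.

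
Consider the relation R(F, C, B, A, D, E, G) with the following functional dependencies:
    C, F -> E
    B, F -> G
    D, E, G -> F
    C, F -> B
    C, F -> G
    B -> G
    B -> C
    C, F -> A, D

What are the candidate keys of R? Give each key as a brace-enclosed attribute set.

{B, F}⁺ = {A, B, C, D, E, F, G}, which is every attribute, so {B, F} is a candidate key.
{C, F}⁺ = {A, B, C, D, E, F, G}, which is every attribute, so {C, F} is a candidate key.
{B, D, E}⁺ = {A, B, C, D, E, F, G}, which is every attribute, so {B, D, E} is a candidate key.
{C, D, E, G}⁺ = {A, B, C, D, E, F, G}, which is every attribute, so {C, D, E, G} is a candidate key.
Any other superkey properly contains one of these, so there are no further candidate keys.

{B, D, E}, {B, F}, {C, D, E, G}, {C, F}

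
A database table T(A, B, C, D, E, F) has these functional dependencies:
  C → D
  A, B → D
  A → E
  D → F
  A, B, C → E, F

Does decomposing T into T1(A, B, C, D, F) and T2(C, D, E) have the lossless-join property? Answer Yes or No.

T1 ∩ T2 = {C, D}; its closure under F is {C, D, F}.
The closure covers neither T1 nor T2 entirely; the join is not lossless.

No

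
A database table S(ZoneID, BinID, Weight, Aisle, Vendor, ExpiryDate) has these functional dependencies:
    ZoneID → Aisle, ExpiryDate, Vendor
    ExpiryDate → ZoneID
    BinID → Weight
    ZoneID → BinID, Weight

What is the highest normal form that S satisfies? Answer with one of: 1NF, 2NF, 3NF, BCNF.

Candidate keys: {ExpiryDate}, {ZoneID}. Prime attributes: {ExpiryDate, ZoneID}.
BinID → Weight breaks BCNF: {BinID}⁺ = {BinID, Weight}, so {BinID} is not a superkey.
BinID → Weight determines the non-prime attribute {Weight} from a non-superkey — 3NF is violated.
All keys have size 1, which rules out partial dependencies — 2NF is satisfied.

2NF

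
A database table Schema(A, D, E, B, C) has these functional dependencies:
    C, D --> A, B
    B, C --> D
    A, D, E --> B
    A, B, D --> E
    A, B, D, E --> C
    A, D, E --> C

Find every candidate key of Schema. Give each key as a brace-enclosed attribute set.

Closure of {B, C} is {A, B, C, D, E}, the whole schema; {B, C} is a candidate key.
Closure of {C, D} is {A, B, C, D, E}, the whole schema; {C, D} is a candidate key.
Closure of {A, B, D} is {A, B, C, D, E}, the whole schema; {A, B, D} is a candidate key.
Closure of {A, D, E} is {A, B, C, D, E}, the whole schema; {A, D, E} is a candidate key.
No proper subset of any of these is a key, and no other minimal superkey exists.

{A, B, D}, {A, D, E}, {B, C}, {C, D}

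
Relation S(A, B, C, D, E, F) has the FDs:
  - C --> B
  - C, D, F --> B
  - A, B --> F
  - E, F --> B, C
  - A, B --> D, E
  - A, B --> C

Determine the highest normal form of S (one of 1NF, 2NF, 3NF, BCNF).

3NF

Candidate keys: {A, B}, {A, C}, {A, E, F}. Prime attributes: {A, B, C, E, F}.
C --> B breaks BCNF: {C}⁺ = {B, C}, so {C} is not a superkey.
Since {B} ⊆ prime attributes and every other non-superkey FD also has a prime right side, the schema is in 3NF.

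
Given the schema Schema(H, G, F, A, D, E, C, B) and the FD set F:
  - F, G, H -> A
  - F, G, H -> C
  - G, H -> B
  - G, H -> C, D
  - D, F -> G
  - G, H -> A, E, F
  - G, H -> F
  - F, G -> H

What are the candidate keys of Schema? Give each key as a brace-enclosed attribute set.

{D, F}⁺ = {A, B, C, D, E, F, G, H} — all of the relation — so {D, F} is a candidate key.
{F, G}⁺ = {A, B, C, D, E, F, G, H} — all of the relation — so {F, G} is a candidate key.
{G, H}⁺ = {A, B, C, D, E, F, G, H} — all of the relation — so {G, H} is a candidate key.
Any other superkey properly contains one of these, so there are no further candidate keys.

{D, F}, {F, G}, {G, H}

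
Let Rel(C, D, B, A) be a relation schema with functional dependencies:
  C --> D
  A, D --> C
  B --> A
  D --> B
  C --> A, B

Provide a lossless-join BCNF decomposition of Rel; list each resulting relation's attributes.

{A, B}; {B, C, D}

Candidate keys of the original relation: {C}, {D}.
{A, B, C, D}: {B} determines {A, B} here but is not a superkey — split on B --> A, giving {A, B} and {B, C, D}.
{A, B} is in BCNF.
{B, C, D} is in BCNF.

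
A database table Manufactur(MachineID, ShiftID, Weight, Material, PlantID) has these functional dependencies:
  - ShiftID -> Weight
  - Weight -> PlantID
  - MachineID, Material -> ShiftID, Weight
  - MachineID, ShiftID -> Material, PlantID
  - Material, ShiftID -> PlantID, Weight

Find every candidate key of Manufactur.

Attributes never on any right-hand side: {MachineID} — every candidate key must contain it.
{MachineID, Material} is a candidate key since {MachineID, Material}⁺ = {MachineID, Material, PlantID, ShiftID, Weight} covers every attribute.
{MachineID, ShiftID} is a candidate key since {MachineID, ShiftID}⁺ = {MachineID, Material, PlantID, ShiftID, Weight} covers every attribute.
No proper subset of any of these is a key, and no other minimal superkey exists.

{MachineID, Material}, {MachineID, ShiftID}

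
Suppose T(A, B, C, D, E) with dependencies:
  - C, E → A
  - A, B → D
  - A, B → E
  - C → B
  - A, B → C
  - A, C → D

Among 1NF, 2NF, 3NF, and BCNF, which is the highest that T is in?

Candidate keys: {A, B}, {A, C}, {C, E}. Prime attributes: {A, B, C, E}.
C → B breaks BCNF: {C}⁺ = {B, C}, so {C} is not a superkey.
Since {B} ⊆ prime attributes and every other non-superkey FD also has a prime right side, the schema is in 3NF.

3NF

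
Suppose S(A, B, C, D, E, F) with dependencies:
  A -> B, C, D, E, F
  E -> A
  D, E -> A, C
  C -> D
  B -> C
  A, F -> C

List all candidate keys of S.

{A}, {E}

{A} is a candidate key since {A}⁺ = {A, B, C, D, E, F} covers every attribute.
{E} is a candidate key since {E}⁺ = {A, B, C, D, E, F} covers every attribute.
These are minimal and exhaustive — every other superkey contains one of them.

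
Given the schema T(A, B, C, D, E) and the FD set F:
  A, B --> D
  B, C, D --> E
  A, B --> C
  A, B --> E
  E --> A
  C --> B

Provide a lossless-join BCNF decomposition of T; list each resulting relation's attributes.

Candidate keys of the original relation: {A, B}, {A, C}, {B, E}, {C, D}, {C, E}.
In {A, B, C, D, E}, {E} is not a superkey ({E}⁺ restricted to this set is {A, E}), so split on E --> A into {A, E} and {B, C, D, E}.
{A, E}: every determinant is a superkey — BCNF.
In {B, C, D, E}, {C} is not a superkey ({C}⁺ restricted to this set is {B, C}), so split on C --> B into {B, C} and {C, D, E}.
{B, C}: every determinant is a superkey — BCNF.
{C, D, E}: every determinant is a superkey — BCNF.

{A, E}; {B, C}; {C, D, E}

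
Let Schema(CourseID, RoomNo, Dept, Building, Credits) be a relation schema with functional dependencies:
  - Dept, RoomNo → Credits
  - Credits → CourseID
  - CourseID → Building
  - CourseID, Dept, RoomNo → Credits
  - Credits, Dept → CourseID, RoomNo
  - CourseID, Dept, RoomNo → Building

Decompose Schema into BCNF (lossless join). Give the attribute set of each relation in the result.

{Building, CourseID}; {CourseID, Credits}; {Credits, Dept, RoomNo}

Candidate keys of the original relation: {Credits, Dept}, {Dept, RoomNo}.
In {Building, CourseID, Credits, Dept, RoomNo}, {Credits} is not a superkey ({Credits}⁺ restricted to this set is {Building, CourseID, Credits}), so split on Credits → Building, CourseID into {Building, CourseID, Credits} and {Credits, Dept, RoomNo}.
In {Building, CourseID, Credits}, {CourseID} is not a superkey ({CourseID}⁺ restricted to this set is {Building, CourseID}), so split on CourseID → Building into {Building, CourseID} and {CourseID, Credits}.
{Building, CourseID} is in BCNF.
{CourseID, Credits} is in BCNF.
{Credits, Dept, RoomNo} is in BCNF.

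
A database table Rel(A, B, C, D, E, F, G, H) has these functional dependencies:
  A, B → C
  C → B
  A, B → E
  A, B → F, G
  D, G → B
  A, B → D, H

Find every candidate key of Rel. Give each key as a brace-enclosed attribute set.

{A, B}, {A, C}, {A, D, G}

No FD produces {A}, so it must be in every candidate key.
{A, B}⁺ = {A, B, C, D, E, F, G, H}, which is every attribute, so {A, B} is a candidate key.
{A, C}⁺ = {A, B, C, D, E, F, G, H}, which is every attribute, so {A, C} is a candidate key.
{A, D, G}⁺ = {A, B, C, D, E, F, G, H}, which is every attribute, so {A, D, G} is a candidate key.
No proper subset of any of these is a key, and no other minimal superkey exists.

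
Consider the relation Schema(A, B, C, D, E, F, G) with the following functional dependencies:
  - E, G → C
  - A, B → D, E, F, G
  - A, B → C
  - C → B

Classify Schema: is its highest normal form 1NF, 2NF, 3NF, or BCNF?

3NF

Candidate keys: {A, B}, {A, C}, {A, E, G}. Prime attributes: {A, B, C, E, G}.
For E, G → C we have {E, G}⁺ = {B, C, E, G}; {E, G} is not a superkey, so BCNF fails.
Since {C} ⊆ prime attributes and every other non-superkey FD also has a prime right side, the schema is in 3NF.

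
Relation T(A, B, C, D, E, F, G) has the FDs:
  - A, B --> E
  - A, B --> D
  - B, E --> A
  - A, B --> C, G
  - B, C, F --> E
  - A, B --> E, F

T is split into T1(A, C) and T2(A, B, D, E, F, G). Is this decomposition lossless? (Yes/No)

T1 ∩ T2 = {A}; its closure under F is {A}.
T1 ⊄ {A} and T2 ⊄ {A}, so the split is lossy.

No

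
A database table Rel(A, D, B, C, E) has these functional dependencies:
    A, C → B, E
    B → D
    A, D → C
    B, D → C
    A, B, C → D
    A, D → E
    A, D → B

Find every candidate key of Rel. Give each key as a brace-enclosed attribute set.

{A, B}, {A, C}, {A, D}

Attributes never on any right-hand side: {A} — every candidate key must contain it.
Closure of {A, B} is {A, B, C, D, E}, the whole schema; {A, B} is a candidate key.
Closure of {A, C} is {A, B, C, D, E}, the whole schema; {A, C} is a candidate key.
Closure of {A, D} is {A, B, C, D, E}, the whole schema; {A, D} is a candidate key.
Any other superkey properly contains one of these, so there are no further candidate keys.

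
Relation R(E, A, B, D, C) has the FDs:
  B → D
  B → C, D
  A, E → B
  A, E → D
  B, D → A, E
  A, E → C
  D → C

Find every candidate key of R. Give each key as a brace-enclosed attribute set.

{B}⁺ = {A, B, C, D, E} — all of the relation — so {B} is a candidate key.
{A, E}⁺ = {A, B, C, D, E} — all of the relation — so {A, E} is a candidate key.
These are minimal and exhaustive — every other superkey contains one of them.

{A, E}, {B}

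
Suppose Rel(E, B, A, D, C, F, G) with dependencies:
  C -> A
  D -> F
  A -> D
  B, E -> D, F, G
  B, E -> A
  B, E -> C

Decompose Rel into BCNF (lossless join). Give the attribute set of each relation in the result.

{A, C}; {A, D}; {B, C, E, G}; {D, F}

Candidate key of the original relation: {B, E}.
Within {A, B, C, D, E, F, G}: {C}⁺ ∩ {A, B, C, D, E, F, G} = {A, C, D, F}, not the whole set, so C -> A, D, F violates BCNF; decompose into {A, C, D, F} and {B, C, E, G}.
Within {A, C, D, F}: {D}⁺ ∩ {A, C, D, F} = {D, F}, not the whole set, so D -> F violates BCNF; decompose into {D, F} and {A, C, D}.
{D, F}: every determinant is a superkey — BCNF.
Within {A, C, D}: {A}⁺ ∩ {A, C, D} = {A, D}, not the whole set, so A -> D violates BCNF; decompose into {A, D} and {A, C}.
{A, D}: every determinant is a superkey — BCNF.
{A, C}: every determinant is a superkey — BCNF.
{B, C, E, G}: every determinant is a superkey — BCNF.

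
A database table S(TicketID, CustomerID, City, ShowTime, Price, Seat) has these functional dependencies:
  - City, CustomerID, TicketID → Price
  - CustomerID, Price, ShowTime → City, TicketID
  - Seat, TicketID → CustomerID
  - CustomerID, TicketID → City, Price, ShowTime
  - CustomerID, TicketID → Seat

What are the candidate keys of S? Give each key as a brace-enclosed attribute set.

{CustomerID, Price, ShowTime}, {CustomerID, TicketID}, {Seat, TicketID}

{CustomerID, TicketID}⁺ = {City, CustomerID, Price, Seat, ShowTime, TicketID} — all of the relation — so {CustomerID, TicketID} is a candidate key.
{Seat, TicketID}⁺ = {City, CustomerID, Price, Seat, ShowTime, TicketID} — all of the relation — so {Seat, TicketID} is a candidate key.
{CustomerID, Price, ShowTime}⁺ = {City, CustomerID, Price, Seat, ShowTime, TicketID} — all of the relation — so {CustomerID, Price, ShowTime} is a candidate key.
No proper subset of any of these is a key, and no other minimal superkey exists.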